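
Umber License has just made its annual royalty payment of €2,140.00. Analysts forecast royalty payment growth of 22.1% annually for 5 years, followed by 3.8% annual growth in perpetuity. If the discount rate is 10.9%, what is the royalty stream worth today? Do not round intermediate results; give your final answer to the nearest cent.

€65027.11

D_1 = 2612.94000
D_2 = 3190.39974
D_3 = 3895.47808
D_4 = 4756.37874
D_5 = 5807.53844
Terminal value at year 5: TV = D_5×(1+g_2)/(r−g_2) = 6028.22490/0.071 = 84904.57607
P_0 = D_1/(1+r)^1 + D_2/(1+r)^2 + D_3/(1+r)^3 + D_4/(1+r)^4 + D_5/(1+r)^5 + TV/(1+r)^5
    = 2356.12263 + 2594.07190 + 2856.05211 + 3144.49019 + 3462.05818 + 50614.31541 = 65027.11042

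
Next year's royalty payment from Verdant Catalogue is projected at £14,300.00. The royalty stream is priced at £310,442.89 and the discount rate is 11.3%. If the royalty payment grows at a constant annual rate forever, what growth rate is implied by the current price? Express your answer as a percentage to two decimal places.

6.69%

P = D₁/(r−g) ⇒ g = r − D₁/P = 0.113 − £14,300.00/£310,442.89 = 0.066937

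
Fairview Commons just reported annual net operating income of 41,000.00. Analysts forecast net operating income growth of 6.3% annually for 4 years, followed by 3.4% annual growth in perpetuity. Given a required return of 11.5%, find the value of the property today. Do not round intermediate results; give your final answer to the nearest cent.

578117.49

D_1 = 43583.00000
D_2 = 46328.72900
D_3 = 49247.43893
D_4 = 52350.02758
Terminal value at year 4: TV = D_4×(1+g_2)/(r−g_2) = 54129.92852/0.081 = 668270.72243
P_0 = D_1/(1+r)^1 + D_2/(1+r)^2 + D_3/(1+r)^3 + D_4/(1+r)^4 + TV/(1+r)^4
    = 39087.89238 + 37264.95928 + 35527.04190 + 33870.17537 + 432367.42383 = 578117.49275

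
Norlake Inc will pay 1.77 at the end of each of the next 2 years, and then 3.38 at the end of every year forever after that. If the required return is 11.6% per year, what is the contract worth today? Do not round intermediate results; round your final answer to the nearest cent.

PV of 2-year annuity: 1.77 × [1 − (1+0.116)^−2] / 0.116 = 3.00719
Perpetuity value at year 2: 3.38 / 0.116 = 29.13793
PV of perpetuity: 29.13793 / (1+0.116)^2 = 23.39539
Total PV = 3.00719 + 23.39539 = 26.40258

26.40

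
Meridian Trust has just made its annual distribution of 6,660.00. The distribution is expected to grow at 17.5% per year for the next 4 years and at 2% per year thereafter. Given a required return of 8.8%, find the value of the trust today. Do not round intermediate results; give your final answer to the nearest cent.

D_1 = 7825.50000
D_2 = 9194.96250
D_3 = 10804.08094
D_4 = 12694.79510
Terminal value at year 4: TV = D_4×(1+g_2)/(r−g_2) = 12948.69100/0.068 = 190421.92652
P_0 = D_1/(1+r)^1 + D_2/(1+r)^2 + D_3/(1+r)^3 + D_4/(1+r)^4 + TV/(1+r)^4
    = 7192.55515 + 7767.69513 + 8388.82516 + 9059.62276 + 135894.34140 = 168303.03959

168303.04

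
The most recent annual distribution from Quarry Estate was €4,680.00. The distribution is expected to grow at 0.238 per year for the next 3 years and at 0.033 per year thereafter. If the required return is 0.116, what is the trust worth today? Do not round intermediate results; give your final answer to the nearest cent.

€96852.38

D_1 = 5793.84000
D_2 = 7172.77392
D_3 = 8879.89411
Terminal value at year 3: TV = D_3×(1+g_2)/(r−g_2) = 9172.93062/0.083 = 110517.23637
P_0 = D_1/(1+r)^1 + D_2/(1+r)^2 + D_3/(1+r)^3 + TV/(1+r)^3
    = 5191.61290 + 5759.15482 + 6388.73984 + 79512.87054 = 96852.37810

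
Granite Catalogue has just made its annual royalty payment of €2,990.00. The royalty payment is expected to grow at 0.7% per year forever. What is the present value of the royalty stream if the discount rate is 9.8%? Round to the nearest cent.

D₁ = D₀ × (1 + g) = €2,990.00 × 1.007 = €3,010.9300
Growing perpetuity: P = D₁ / (r − g) = €3,010.9300 / (0.098 − 0.007) = €33,087.14

€33087.14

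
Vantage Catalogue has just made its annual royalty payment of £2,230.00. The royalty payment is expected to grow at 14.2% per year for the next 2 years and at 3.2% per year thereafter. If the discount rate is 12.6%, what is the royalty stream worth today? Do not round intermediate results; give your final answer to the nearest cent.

£29738.78

D_1 = 2546.66000
D_2 = 2908.28572
Terminal value at year 2: TV = D_2×(1+g_2)/(r−g_2) = 3001.35086/0.094 = 31929.26450
P_0 = D_1/(1+r)^1 + D_2/(1+r)^2 + TV/(1+r)^2
    = 2261.68739 + 2293.82504 + 25183.27068 = 29738.78311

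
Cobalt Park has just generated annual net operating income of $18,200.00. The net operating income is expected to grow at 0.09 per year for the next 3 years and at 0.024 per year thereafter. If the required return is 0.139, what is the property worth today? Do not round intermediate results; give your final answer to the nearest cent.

$192066.05

D_1 = 19838.00000
D_2 = 21623.42000
D_3 = 23569.52780
Terminal value at year 3: TV = D_3×(1+g_2)/(r−g_2) = 24135.19647/0.115 = 209871.27363
P_0 = D_1/(1+r)^1 + D_2/(1+r)^2 + D_3/(1+r)^3 + TV/(1+r)^3
    = 17417.03248 + 16667.74838 + 15950.69863 + 142030.56865 = 192066.04815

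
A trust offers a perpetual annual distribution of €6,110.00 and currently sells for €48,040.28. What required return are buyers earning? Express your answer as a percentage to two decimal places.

P = C/r ⇒ r = C/P = €6,110.00/€48,040.28 = 0.127185

12.72%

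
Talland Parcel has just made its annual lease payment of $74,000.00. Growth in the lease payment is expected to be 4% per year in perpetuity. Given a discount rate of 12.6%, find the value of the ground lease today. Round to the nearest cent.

D₁ = D₀ × (1 + g) = $74,000.00 × 1.04 = $76,960.0000
Growing perpetuity: P = D₁ / (r − g) = $76,960.0000 / (0.126 − 0.04) = $894,883.72

$894883.72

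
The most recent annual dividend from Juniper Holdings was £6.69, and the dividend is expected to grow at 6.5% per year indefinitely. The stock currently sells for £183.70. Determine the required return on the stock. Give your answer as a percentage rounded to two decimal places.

10.38%

D₁ = £6.69 × 1.065 = £7.1249
P = D₁/(r − g) ⇒ r = D₁/P + g = £7.1249/£183.70 + 0.065 = 0.038785 + 0.065 = 0.103785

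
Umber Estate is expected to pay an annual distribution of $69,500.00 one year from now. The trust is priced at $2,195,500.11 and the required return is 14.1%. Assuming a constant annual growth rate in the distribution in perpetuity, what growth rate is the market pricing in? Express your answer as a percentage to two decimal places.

P = D₁/(r−g) ⇒ g = r − D₁/P = 0.141 − $69,500.00/$2,195,500.11 = 0.109344

10.93%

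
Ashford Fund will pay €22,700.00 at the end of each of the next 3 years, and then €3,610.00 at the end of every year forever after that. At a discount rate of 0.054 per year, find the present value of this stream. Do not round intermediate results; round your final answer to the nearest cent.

€118451.45

PV of 3-year annuity: €22,700.00 × [1 − (1+0.054)^−3] / 0.054 = 61357.29605
Perpetuity value at year 3: €3,610.00 / 0.054 = 66851.85185
PV of perpetuity: 66851.85185 / (1+0.054)^3 = 57094.14970
Total PV = 61357.29605 + 57094.14970 = 118451.44575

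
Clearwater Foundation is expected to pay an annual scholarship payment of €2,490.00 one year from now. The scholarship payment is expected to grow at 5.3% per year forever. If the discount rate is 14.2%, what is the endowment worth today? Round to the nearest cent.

€27977.53

Growing perpetuity: P = D₁ / (r − g) = €2,490.0000 / (0.142 − 0.053) = €27,977.53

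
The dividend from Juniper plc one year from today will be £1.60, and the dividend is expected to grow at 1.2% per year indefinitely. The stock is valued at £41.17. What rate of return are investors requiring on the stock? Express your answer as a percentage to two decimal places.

P = D₁/(r − g) ⇒ r = D₁/P + g = £1.6000/£41.17 + 0.012 = 0.038863 + 0.012 = 0.050863

5.09%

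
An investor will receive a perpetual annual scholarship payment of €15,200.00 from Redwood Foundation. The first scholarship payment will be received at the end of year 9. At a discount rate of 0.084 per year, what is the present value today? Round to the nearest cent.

Value at end of year 8: C / r = €15,200.00 / 0.084 = €180,952.3810
Discount to today: PV = €180,952.3810 / (1 + 0.084)^8 = €180,952.3810 / 1.906489 = €94,913.95

€94913.95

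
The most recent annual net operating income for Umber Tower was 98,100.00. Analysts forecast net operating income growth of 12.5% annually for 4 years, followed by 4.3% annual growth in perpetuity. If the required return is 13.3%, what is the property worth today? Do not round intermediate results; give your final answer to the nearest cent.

D_1 = 110362.50000
D_2 = 124157.81250
D_3 = 139677.53906
D_4 = 157137.23145
Terminal value at year 4: TV = D_4×(1+g_2)/(r−g_2) = 163894.13240/0.09 = 1821045.91553
P_0 = D_1/(1+r)^1 + D_2/(1+r)^2 + D_3/(1+r)^3 + D_4/(1+r)^4 + TV/(1+r)^4
    = 97407.32568 + 96719.54227 + 96036.61523 + 95358.51027 + 1105099.18011 = 1490621.17357

1490621.17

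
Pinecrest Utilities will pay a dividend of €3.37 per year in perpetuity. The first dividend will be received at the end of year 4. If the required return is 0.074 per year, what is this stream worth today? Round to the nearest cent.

Value at end of year 3: C / r = €3.37 / 0.074 = €45.5405
Discount to today: PV = €45.5405 / (1 + 0.074)^3 = €45.5405 / 1.238833 = €36.76

€36.76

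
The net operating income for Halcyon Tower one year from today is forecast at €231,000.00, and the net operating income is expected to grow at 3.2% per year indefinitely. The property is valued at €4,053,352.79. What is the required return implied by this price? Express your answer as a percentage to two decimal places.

8.90%

P = D₁/(r − g) ⇒ r = D₁/P + g = €231,000.0000/€4,053,352.79 + 0.032 = 0.056990 + 0.032 = 0.088990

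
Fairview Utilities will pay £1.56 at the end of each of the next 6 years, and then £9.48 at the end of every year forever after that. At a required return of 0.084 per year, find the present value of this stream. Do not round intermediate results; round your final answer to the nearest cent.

PV of 6-year annuity: £1.56 × [1 − (1+0.084)^−6] / 0.084 = 7.12501
Perpetuity value at year 6: £9.48 / 0.084 = 112.85714
PV of perpetuity: 112.85714 / (1+0.084)^6 = 69.55900
Total PV = 7.12501 + 69.55900 = 76.68401

£76.68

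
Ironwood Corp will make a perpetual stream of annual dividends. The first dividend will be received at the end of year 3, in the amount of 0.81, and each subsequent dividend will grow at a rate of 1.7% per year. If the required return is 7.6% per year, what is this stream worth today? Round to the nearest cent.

11.86

Value at end of year 2: C₁ / (r − g) = 0.81 / (0.076 − 0.017) = 13.7288
Discount to today: PV = 13.7288 / (1 + 0.076)^2 = 13.7288 / 1.157776 = 11.86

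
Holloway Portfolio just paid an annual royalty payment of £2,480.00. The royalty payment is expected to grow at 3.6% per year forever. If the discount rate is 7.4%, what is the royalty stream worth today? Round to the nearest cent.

£67612.63

D₁ = D₀ × (1 + g) = £2,480.00 × 1.036 = £2,569.2800
Growing perpetuity: P = D₁ / (r − g) = £2,569.2800 / (0.074 − 0.036) = £67,612.63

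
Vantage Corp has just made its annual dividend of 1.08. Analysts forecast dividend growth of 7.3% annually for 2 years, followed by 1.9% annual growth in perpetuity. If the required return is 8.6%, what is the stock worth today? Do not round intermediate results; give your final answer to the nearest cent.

D_1 = 1.15884
D_2 = 1.24344
Terminal value at year 2: TV = D_2×(1+g_2)/(r−g_2) = 1.26706/0.067 = 18.91135
P_0 = D_1/(1+r)^1 + D_2/(1+r)^2 + TV/(1+r)^2
    = 1.06707 + 1.05430 + 16.03478 = 18.15615

18.16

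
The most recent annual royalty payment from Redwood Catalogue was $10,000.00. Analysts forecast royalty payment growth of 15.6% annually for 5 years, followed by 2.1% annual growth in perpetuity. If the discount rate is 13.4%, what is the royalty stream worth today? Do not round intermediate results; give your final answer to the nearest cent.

D_1 = 11560.00000
D_2 = 13363.36000
D_3 = 15448.04416
D_4 = 17857.93905
D_5 = 20643.77754
Terminal value at year 5: TV = D_5×(1+g_2)/(r−g_2) = 21077.29687/0.113 = 186524.75105
P_0 = D_1/(1+r)^1 + D_2/(1+r)^2 + D_3/(1+r)^3 + D_4/(1+r)^4 + D_5/(1+r)^5 + TV/(1+r)^5
    = 10194.00353 + 10391.77079 + 10593.37481 + 10798.89002 + 11008.39229 + 99465.20825 = 152451.63969

$152451.64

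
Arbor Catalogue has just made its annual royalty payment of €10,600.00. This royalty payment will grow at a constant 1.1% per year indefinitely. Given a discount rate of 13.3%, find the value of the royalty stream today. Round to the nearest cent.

D₁ = D₀ × (1 + g) = €10,600.00 × 1.011 = €10,716.6000
Growing perpetuity: P = D₁ / (r − g) = €10,716.6000 / (0.133 − 0.011) = €87,840.98

€87840.98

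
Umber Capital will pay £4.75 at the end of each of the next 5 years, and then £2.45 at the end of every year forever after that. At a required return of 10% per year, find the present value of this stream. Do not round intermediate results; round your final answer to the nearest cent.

PV of 5-year annuity: £4.75 × [1 − (1+0.1)^−5] / 0.1 = 18.00624
Perpetuity value at year 5: £2.45 / 0.1 = 24.50000
PV of perpetuity: 24.50000 / (1+0.1)^5 = 15.21257
Total PV = 18.00624 + 15.21257 = 33.21881

£33.22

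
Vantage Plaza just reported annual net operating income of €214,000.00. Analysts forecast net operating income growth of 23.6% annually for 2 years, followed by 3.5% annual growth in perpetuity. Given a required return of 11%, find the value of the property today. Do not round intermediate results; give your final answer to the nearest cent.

€4165342.27

D_1 = 264504.00000
D_2 = 326926.94400
Terminal value at year 2: TV = D_2×(1+g_2)/(r−g_2) = 338369.38704/0.075 = 4511591.82720
P_0 = D_1/(1+r)^1 + D_2/(1+r)^2 + TV/(1+r)^2
    = 238291.89189 + 265341.24178 + 3661709.13660 = 4165342.27027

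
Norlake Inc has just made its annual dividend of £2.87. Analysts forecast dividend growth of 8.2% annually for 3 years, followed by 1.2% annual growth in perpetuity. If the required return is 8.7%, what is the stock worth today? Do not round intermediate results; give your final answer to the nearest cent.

£46.72

D_1 = 3.10534
D_2 = 3.35998
D_3 = 3.63550
Terminal value at year 3: TV = D_3×(1+g_2)/(r−g_2) = 3.67912/0.075 = 49.05496
P_0 = D_1/(1+r)^1 + D_2/(1+r)^2 + D_3/(1+r)^3 + TV/(1+r)^3
    = 2.85680 + 2.84366 + 2.83058 + 38.19393 = 46.72496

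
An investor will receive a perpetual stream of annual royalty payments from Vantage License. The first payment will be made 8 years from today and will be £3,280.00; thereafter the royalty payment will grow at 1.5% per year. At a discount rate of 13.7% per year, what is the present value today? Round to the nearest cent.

Value at end of year 7: C₁ / (r − g) = £3,280.00 / (0.137 − 0.015) = £26,885.2459
Discount to today: PV = £26,885.2459 / (1 + 0.137)^7 = £26,885.2459 / 2.456537 = £10,944.37

£10944.37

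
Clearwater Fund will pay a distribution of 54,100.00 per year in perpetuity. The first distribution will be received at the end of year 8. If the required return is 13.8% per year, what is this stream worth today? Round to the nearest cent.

158607.00

Value at end of year 7: C / r = 54,100.00 / 0.138 = 392,028.9855
Discount to today: PV = 392,028.9855 / (1 + 0.138)^7 = 392,028.9855 / 2.471700 = 158,607.00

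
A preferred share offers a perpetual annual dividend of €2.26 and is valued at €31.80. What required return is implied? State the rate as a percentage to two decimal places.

P = C/r ⇒ r = C/P = €2.26/€31.80 = 0.071069

7.11%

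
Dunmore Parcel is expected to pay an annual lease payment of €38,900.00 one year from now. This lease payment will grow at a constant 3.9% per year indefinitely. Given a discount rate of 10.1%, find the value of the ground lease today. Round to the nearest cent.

Growing perpetuity: P = D₁ / (r − g) = €38,900.0000 / (0.101 − 0.039) = €627,419.35

€627419.35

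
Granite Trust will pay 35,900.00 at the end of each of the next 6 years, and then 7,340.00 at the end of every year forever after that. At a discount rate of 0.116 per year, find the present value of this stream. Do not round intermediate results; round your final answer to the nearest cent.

182040.03

PV of 6-year annuity: 35,900.00 × [1 − (1+0.116)^−6] / 0.116 = 149286.89734
Perpetuity value at year 6: 7,340.00 / 0.116 = 63275.86207
PV of perpetuity: 63275.86207 / (1+0.116)^6 = 32753.13710
Total PV = 149286.89734 + 32753.13710 = 182040.03444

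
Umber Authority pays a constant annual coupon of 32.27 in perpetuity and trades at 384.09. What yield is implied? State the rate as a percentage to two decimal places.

P = C/r ⇒ r = C/P = 32.27/384.09 = 0.084017

8.40%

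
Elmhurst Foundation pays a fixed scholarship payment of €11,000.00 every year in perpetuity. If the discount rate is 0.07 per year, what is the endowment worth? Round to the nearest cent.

Level perpetuity: PV = C / r = €11,000.00 / 0.07 = €157,142.86

€157142.86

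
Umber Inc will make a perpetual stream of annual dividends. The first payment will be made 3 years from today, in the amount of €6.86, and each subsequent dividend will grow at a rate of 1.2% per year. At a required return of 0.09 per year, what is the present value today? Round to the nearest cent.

Value at end of year 2: C₁ / (r − g) = €6.86 / (0.09 − 0.012) = €87.9487
Discount to today: PV = €87.9487 / (1 + 0.09)^2 = €87.9487 / 1.188100 = €74.02

€74.02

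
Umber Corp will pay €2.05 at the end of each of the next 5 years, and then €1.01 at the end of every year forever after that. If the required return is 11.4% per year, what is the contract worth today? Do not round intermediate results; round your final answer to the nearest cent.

PV of 5-year annuity: €2.05 × [1 − (1+0.114)^−5] / 0.114 = 7.50097
Perpetuity value at year 5: €1.01 / 0.114 = 8.85965
PV of perpetuity: 8.85965 / (1+0.114)^5 = 5.16405
Total PV = 7.50097 + 5.16405 = 12.66502

€12.67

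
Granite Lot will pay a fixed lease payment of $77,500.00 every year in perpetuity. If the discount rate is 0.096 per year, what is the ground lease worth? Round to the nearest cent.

$807291.67

Level perpetuity: PV = C / r = $77,500.00 / 0.096 = $807,291.67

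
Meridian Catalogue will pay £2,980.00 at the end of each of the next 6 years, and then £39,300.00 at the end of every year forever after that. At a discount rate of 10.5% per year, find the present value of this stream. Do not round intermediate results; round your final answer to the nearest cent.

PV of 6-year annuity: £2,980.00 × [1 − (1+0.105)^−6] / 0.105 = 12790.69458
Perpetuity value at year 6: £39,300.00 / 0.105 = 374285.71429
PV of perpetuity: 374285.71429 / (1+0.105)^6 = 205603.06435
Total PV = 12790.69458 + 205603.06435 = 218393.75892

£218393.76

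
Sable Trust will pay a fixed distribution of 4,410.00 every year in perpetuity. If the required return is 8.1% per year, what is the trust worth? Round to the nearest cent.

54444.44

Level perpetuity: PV = C / r = 4,410.00 / 0.081 = 54,444.44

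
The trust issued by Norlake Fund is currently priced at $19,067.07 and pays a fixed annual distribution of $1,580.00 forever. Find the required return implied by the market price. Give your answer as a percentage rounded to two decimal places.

8.29%

P = C/r ⇒ r = C/P = $1,580.00/$19,067.07 = 0.082865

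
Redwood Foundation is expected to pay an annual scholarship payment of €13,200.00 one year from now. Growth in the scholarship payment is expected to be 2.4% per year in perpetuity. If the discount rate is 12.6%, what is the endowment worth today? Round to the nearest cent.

Growing perpetuity: P = D₁ / (r − g) = €13,200.0000 / (0.126 − 0.024) = €129,411.76

€129411.76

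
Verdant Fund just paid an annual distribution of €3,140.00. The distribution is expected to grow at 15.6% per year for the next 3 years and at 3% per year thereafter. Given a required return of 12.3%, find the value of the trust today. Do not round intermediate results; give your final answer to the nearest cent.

€47917.63

D_1 = 3629.84000
D_2 = 4196.09504
D_3 = 4850.68587
Terminal value at year 3: TV = D_3×(1+g_2)/(r−g_2) = 4996.20644/0.093 = 53722.64992
P_0 = D_1/(1+r)^1 + D_2/(1+r)^2 + D_3/(1+r)^3 + TV/(1+r)^3
    = 3232.27070 + 3327.25283 + 3425.02607 + 37933.08443 = 47917.63404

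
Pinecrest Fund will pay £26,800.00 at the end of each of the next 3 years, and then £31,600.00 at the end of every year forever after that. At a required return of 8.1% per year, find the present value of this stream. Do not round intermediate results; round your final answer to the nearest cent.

PV of 3-year annuity: £26,800.00 × [1 − (1+0.081)^−3] / 0.081 = 68941.76632
Perpetuity value at year 3: £31,600.00 / 0.081 = 390123.45679
PV of perpetuity: 390123.45679 / (1+0.081)^3 = 308833.91143
Total PV = 68941.76632 + 308833.91143 = 377775.67775

£377775.68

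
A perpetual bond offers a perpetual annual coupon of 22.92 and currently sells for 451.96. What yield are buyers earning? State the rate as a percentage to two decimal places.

P = C/r ⇒ r = C/P = 22.92/451.96 = 0.050712

5.07%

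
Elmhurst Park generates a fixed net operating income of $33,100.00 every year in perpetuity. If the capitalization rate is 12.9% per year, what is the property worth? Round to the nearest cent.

$256589.15

Level perpetuity: PV = C / r = $33,100.00 / 0.129 = $256,589.15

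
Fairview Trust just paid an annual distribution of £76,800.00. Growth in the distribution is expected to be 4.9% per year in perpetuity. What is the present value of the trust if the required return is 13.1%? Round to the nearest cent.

£982478.05

D₁ = D₀ × (1 + g) = £76,800.00 × 1.049 = £80,563.2000
Growing perpetuity: P = D₁ / (r − g) = £80,563.2000 / (0.131 − 0.049) = £982,478.05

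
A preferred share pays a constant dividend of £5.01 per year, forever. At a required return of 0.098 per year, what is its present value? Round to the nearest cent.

£51.12

Level perpetuity: PV = C / r = £5.01 / 0.098 = £51.12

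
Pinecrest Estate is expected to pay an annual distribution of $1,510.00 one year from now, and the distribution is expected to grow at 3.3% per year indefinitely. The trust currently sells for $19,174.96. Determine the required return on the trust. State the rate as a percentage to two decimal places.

11.17%

P = D₁/(r − g) ⇒ r = D₁/P + g = $1,510.0000/$19,174.96 + 0.033 = 0.078749 + 0.033 = 0.111749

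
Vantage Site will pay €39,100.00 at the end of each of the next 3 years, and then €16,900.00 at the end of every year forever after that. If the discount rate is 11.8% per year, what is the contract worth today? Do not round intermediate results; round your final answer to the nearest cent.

PV of 3-year annuity: €39,100.00 × [1 − (1+0.118)^−3] / 0.118 = 94235.30260
Perpetuity value at year 3: €16,900.00 / 0.118 = 143220.33898
PV of perpetuity: 143220.33898 / (1+0.118)^3 = 102489.47929
Total PV = 94235.30260 + 102489.47929 = 196724.78189

€196724.78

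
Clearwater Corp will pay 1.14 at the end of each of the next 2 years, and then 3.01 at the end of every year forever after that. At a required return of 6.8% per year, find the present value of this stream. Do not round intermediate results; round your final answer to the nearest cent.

PV of 2-year annuity: 1.14 × [1 − (1+0.068)^−2] / 0.068 = 2.06687
Perpetuity value at year 2: 3.01 / 0.068 = 44.26471
PV of perpetuity: 44.26471 / (1+0.068)^2 = 38.80745
Total PV = 2.06687 + 38.80745 = 40.87432

40.87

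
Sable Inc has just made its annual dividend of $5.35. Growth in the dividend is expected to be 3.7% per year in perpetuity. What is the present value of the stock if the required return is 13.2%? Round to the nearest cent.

$58.40

D₁ = D₀ × (1 + g) = $5.35 × 1.037 = $5.5480
Growing perpetuity: P = D₁ / (r − g) = $5.5480 / (0.132 − 0.037) = $58.40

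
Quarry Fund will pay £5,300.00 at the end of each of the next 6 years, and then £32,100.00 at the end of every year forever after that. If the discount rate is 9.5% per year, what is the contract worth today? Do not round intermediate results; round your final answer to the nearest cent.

PV of 6-year annuity: £5,300.00 × [1 − (1+0.095)^−6] / 0.095 = 23425.07449
Perpetuity value at year 6: £32,100.00 / 0.095 = 337894.73684
PV of perpetuity: 337894.73684 / (1+0.095)^6 = 196018.34228
Total PV = 23425.07449 + 196018.34228 = 219443.41677

£219443.42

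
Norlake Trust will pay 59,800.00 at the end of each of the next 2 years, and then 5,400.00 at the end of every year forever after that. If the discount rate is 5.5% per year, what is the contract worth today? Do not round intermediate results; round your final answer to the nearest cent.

PV of 2-year annuity: 59,800.00 × [1 − (1+0.055)^−2] / 0.055 = 110409.91891
Perpetuity value at year 2: 5,400.00 / 0.055 = 98181.81818
PV of perpetuity: 98181.81818 / (1+0.055)^2 = 88211.69172
Total PV = 110409.91891 + 88211.69172 = 198621.61064

198621.61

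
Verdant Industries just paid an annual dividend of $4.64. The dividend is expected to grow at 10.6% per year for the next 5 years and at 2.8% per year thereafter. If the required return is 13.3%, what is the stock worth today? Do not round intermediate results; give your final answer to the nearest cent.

D_1 = 5.13184
D_2 = 5.67582
D_3 = 6.27745
D_4 = 6.94286
D_5 = 7.67880
Terminal value at year 5: TV = D_5×(1+g_2)/(r−g_2) = 7.89381/0.105 = 75.17915
P_0 = D_1/(1+r)^1 + D_2/(1+r)^2 + D_3/(1+r)^3 + D_4/(1+r)^4 + D_5/(1+r)^5 + TV/(1+r)^5
    = 4.52943 + 4.42149 + 4.31612 + 4.21327 + 4.11286 + 40.26687 = 61.86003

$61.86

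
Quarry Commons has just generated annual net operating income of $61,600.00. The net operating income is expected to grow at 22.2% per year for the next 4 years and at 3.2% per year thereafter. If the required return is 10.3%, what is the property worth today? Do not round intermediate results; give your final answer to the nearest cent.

D_1 = 75275.20000
D_2 = 91986.29440
D_3 = 112407.25176
D_4 = 137361.66165
Terminal value at year 4: TV = D_4×(1+g_2)/(r−g_2) = 141757.23482/0.071 = 1996580.77211
P_0 = D_1/(1+r)^1 + D_2/(1+r)^2 + D_3/(1+r)^3 + D_4/(1+r)^4 + TV/(1+r)^4
    = 68245.87489 + 75608.75713 + 83766.00291 + 92803.31419 + 1348915.77814 = 1669339.72726

$1669339.73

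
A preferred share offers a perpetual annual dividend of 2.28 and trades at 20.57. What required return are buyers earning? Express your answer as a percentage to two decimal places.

P = C/r ⇒ r = C/P = 2.28/20.57 = 0.110841

11.08%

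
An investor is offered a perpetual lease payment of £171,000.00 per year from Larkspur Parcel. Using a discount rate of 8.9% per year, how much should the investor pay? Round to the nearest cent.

Level perpetuity: PV = C / r = £171,000.00 / 0.089 = £1,921,348.31

£1921348.31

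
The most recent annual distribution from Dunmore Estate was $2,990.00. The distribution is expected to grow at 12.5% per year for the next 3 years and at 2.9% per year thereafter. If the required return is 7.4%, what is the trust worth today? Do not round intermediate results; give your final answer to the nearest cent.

D_1 = 3363.75000
D_2 = 3784.21875
D_3 = 4257.24609
Terminal value at year 3: TV = D_3×(1+g_2)/(r−g_2) = 4380.70623/0.045 = 97349.02734
P_0 = D_1/(1+r)^1 + D_2/(1+r)^2 + D_3/(1+r)^3 + TV/(1+r)^3
    = 3131.98324 + 3280.70870 + 3436.49654 + 78581.22099 = 88430.40948

$88430.41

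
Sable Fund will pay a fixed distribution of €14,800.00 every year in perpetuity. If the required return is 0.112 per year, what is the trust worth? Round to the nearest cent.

€132142.86

Level perpetuity: PV = C / r = €14,800.00 / 0.112 = €132,142.86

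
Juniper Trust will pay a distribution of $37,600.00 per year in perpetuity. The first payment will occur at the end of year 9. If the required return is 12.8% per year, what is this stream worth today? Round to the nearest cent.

Value at end of year 8: C / r = $37,600.00 / 0.128 = $293,750.0000
Discount to today: PV = $293,750.0000 / (1 + 0.128)^8 = $293,750.0000 / 2.621035 = $112,074.05

$112074.05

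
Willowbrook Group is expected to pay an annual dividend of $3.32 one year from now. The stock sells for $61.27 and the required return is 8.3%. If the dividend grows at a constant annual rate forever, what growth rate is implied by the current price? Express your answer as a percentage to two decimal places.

2.88%

P = D₁/(r−g) ⇒ g = r − D₁/P = 0.083 − $3.32/$61.27 = 0.028814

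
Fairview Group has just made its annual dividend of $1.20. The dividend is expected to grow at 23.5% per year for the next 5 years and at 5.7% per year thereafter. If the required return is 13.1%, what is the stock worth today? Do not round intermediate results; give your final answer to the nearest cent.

$34.48

D_1 = 1.48200
D_2 = 1.83027
D_3 = 2.26038
D_4 = 2.79157
D_5 = 3.44759
Terminal value at year 5: TV = D_5×(1+g_2)/(r−g_2) = 3.64411/0.074 = 49.24468
P_0 = D_1/(1+r)^1 + D_2/(1+r)^2 + D_3/(1+r)^3 + D_4/(1+r)^4 + D_5/(1+r)^5 + TV/(1+r)^5
    = 1.31034 + 1.43084 + 1.56241 + 1.70608 + 1.86296 + 26.61009 = 34.48271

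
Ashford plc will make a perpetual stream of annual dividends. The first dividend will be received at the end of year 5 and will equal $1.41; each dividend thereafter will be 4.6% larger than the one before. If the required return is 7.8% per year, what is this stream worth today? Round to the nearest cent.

$32.63

Value at end of year 4: C₁ / (r − g) = $1.41 / (0.078 − 0.046) = $44.0625
Discount to today: PV = $44.0625 / (1 + 0.078)^4 = $44.0625 / 1.350439 = $32.63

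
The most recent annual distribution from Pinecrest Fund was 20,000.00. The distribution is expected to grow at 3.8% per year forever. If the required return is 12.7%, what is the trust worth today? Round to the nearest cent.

233258.43

D₁ = D₀ × (1 + g) = 20,000.00 × 1.038 = 20,760.0000
Growing perpetuity: P = D₁ / (r − g) = 20,760.0000 / (0.127 − 0.038) = 233,258.43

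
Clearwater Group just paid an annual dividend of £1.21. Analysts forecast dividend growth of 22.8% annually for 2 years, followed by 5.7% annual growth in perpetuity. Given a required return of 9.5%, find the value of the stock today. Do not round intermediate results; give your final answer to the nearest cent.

£45.21

D_1 = 1.48588
D_2 = 1.82466
Terminal value at year 2: TV = D_2×(1+g_2)/(r−g_2) = 1.92867/0.038 = 50.75438
P_0 = D_1/(1+r)^1 + D_2/(1+r)^2 + TV/(1+r)^2
    = 1.35697 + 1.52179 + 42.32971 = 45.20846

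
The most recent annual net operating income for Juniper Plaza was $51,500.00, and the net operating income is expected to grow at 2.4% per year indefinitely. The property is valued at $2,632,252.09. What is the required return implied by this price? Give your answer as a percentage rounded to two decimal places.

4.40%

D₁ = $51,500.00 × 1.024 = $52,736.0000
P = D₁/(r − g) ⇒ r = D₁/P + g = $52,736.0000/$2,632,252.09 + 0.024 = 0.020035 + 0.024 = 0.044035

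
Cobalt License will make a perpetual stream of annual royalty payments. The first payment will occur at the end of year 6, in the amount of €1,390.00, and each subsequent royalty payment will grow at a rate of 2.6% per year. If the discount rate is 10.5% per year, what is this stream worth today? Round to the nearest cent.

Value at end of year 5: C₁ / (r − g) = €1,390.00 / (0.105 − 0.026) = €17,594.9367
Discount to today: PV = €17,594.9367 / (1 + 0.105)^5 = €17,594.9367 / 1.647447 = €10,680.12

€10680.12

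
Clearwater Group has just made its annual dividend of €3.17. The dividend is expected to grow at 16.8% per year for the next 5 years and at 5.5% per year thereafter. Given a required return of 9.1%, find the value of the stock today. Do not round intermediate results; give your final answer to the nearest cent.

€150.19

D_1 = 3.70256
D_2 = 4.32459
D_3 = 5.05112
D_4 = 5.89971
D_5 = 6.89086
Terminal value at year 5: TV = D_5×(1+g_2)/(r−g_2) = 7.26986/0.036 = 201.94050
P_0 = D_1/(1+r)^1 + D_2/(1+r)^2 + D_3/(1+r)^3 + D_4/(1+r)^4 + D_5/(1+r)^5 + TV/(1+r)^5
    = 3.39373 + 3.63325 + 3.88968 + 4.16420 + 4.45810 + 130.64707 = 150.18603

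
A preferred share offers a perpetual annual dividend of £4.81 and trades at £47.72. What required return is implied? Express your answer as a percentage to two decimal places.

10.08%

P = C/r ⇒ r = C/P = £4.81/£47.72 = 0.100796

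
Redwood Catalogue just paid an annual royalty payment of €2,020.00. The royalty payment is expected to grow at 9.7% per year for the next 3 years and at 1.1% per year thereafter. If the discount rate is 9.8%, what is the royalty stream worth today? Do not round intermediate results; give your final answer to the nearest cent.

€29458.68

D_1 = 2215.94000
D_2 = 2430.88618
D_3 = 2666.68214
Terminal value at year 3: TV = D_3×(1+g_2)/(r−g_2) = 2696.01564/0.087 = 30988.68555
P_0 = D_1/(1+r)^1 + D_2/(1+r)^2 + D_3/(1+r)^3 + TV/(1+r)^3
    = 2018.16029 + 2016.32226 + 2014.48590 + 23409.71545 = 29458.68390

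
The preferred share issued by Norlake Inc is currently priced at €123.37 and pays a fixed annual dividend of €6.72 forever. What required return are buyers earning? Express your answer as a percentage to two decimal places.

P = C/r ⇒ r = C/P = €6.72/€123.37 = 0.054470

5.45%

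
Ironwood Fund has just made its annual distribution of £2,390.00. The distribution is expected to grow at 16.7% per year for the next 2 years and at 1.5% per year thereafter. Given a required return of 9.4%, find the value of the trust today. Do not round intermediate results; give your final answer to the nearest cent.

£40210.77

D_1 = 2789.13000
D_2 = 3254.91471
Terminal value at year 2: TV = D_2×(1+g_2)/(r−g_2) = 3303.73843/0.079 = 41819.47381
P_0 = D_1/(1+r)^1 + D_2/(1+r)^2 + TV/(1+r)^2
    = 2549.47898 + 2719.59960 + 34941.69110 = 40210.76968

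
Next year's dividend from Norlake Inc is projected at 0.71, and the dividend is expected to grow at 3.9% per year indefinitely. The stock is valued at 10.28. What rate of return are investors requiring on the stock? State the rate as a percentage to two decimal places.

10.81%

P = D₁/(r − g) ⇒ r = D₁/P + g = 0.7100/10.28 + 0.039 = 0.069066 + 0.039 = 0.108066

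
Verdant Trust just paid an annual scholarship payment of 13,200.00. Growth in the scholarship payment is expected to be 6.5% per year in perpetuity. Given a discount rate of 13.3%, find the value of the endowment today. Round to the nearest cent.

206735.29

D₁ = D₀ × (1 + g) = 13,200.00 × 1.065 = 14,058.0000
Growing perpetuity: P = D₁ / (r − g) = 14,058.0000 / (0.133 − 0.065) = 206,735.29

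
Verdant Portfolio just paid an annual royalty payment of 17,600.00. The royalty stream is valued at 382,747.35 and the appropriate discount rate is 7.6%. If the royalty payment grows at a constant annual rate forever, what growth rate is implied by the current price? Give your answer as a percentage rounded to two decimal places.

P = D₀(1+g)/(r−g) ⇒ P(r−g) = D₀(1+g) ⇒ g(P+D₀) = P·r − D₀
g = (P·r − D₀)/(P + D₀) = (382,747.35×0.076 − 17,600.00) / (382,747.35 + 17,600.00) = 0.028697

2.87%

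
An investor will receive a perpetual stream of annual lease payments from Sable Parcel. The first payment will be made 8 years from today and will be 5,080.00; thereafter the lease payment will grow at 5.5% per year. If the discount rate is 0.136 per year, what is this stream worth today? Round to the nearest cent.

25688.00

Value at end of year 7: C₁ / (r − g) = 5,080.00 / (0.136 − 0.055) = 62,716.0494
Discount to today: PV = 62,716.0494 / (1 + 0.136)^7 = 62,716.0494 / 2.441453 = 25,688.00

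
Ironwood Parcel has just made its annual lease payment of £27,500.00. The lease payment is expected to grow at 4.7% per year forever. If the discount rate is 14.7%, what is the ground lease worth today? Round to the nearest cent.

D₁ = D₀ × (1 + g) = £27,500.00 × 1.047 = £28,792.5000
Growing perpetuity: P = D₁ / (r − g) = £28,792.5000 / (0.147 − 0.047) = £287,925.00

£287925.00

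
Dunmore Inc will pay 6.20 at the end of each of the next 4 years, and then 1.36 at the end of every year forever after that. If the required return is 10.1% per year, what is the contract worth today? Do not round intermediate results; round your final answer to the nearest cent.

28.77

PV of 4-year annuity: 6.20 × [1 − (1+0.101)^−4] / 0.101 = 19.61070
Perpetuity value at year 4: 1.36 / 0.101 = 13.46535
PV of perpetuity: 13.46535 / (1+0.101)^4 = 9.16365
Total PV = 19.61070 + 9.16365 = 28.77434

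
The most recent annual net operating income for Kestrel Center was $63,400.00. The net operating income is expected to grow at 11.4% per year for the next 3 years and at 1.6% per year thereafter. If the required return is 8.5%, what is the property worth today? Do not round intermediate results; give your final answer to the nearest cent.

D_1 = 70627.60000
D_2 = 78679.14640
D_3 = 87648.56909
Terminal value at year 3: TV = D_3×(1+g_2)/(r−g_2) = 89050.94620/0.069 = 1290593.42312
P_0 = D_1/(1+r)^1 + D_2/(1+r)^2 + D_3/(1+r)^3 + TV/(1+r)^3
    = 65094.56221 + 66834.41687 + 68620.77456 + 1010416.04274 = 1210965.79638

$1210965.80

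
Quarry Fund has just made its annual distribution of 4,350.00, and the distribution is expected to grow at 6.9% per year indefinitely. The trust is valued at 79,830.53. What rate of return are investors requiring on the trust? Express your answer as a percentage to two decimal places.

D₁ = 4,350.00 × 1.069 = 4,650.1500
P = D₁/(r − g) ⇒ r = D₁/P + g = 4,650.1500/79,830.53 + 0.069 = 0.058250 + 0.069 = 0.127250

12.73%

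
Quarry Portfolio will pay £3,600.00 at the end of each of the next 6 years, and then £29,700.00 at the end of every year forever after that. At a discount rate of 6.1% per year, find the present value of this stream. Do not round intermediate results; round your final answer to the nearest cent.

£358945.33

PV of 6-year annuity: £3,600.00 × [1 − (1+0.061)^−6] / 0.061 = 17646.88483
Perpetuity value at year 6: £29,700.00 / 0.061 = 486885.24590
PV of perpetuity: 486885.24590 / (1+0.061)^6 = 341298.44604
Total PV = 17646.88483 + 341298.44604 = 358945.33087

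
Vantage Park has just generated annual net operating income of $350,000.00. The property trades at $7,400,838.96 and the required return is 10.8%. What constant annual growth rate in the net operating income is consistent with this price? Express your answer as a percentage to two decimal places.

P = D₀(1+g)/(r−g) ⇒ P(r−g) = D₀(1+g) ⇒ g(P+D₀) = P·r − D₀
g = (P·r − D₀)/(P + D₀) = ($7,400,838.96×0.108 − $350,000.00) / ($7,400,838.96 + $350,000.00) = 0.057967

5.80%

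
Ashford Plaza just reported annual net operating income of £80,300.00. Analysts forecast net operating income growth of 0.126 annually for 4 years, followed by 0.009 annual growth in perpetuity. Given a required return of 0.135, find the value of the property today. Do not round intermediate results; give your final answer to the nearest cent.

D_1 = 90417.80000
D_2 = 101810.44280
D_3 = 114638.55859
D_4 = 129083.01698
Terminal value at year 4: TV = D_4×(1+g_2)/(r−g_2) = 130244.76413/0.126 = 1033688.60419
P_0 = D_1/(1+r)^1 + D_2/(1+r)^2 + D_3/(1+r)^3 + D_4/(1+r)^4 + TV/(1+r)^4
    = 79663.25991 + 79031.56886 + 78404.88682 + 77783.17406 + 622882.71927 = 937765.60893

£937765.61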